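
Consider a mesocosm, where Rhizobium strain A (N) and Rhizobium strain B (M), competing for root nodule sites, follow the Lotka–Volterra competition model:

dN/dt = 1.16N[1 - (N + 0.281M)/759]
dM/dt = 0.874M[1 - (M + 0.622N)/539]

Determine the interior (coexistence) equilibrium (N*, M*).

Setting both brackets to zero gives the nullclines N + 0.281M = 759 and 0.622N + M = 539.
Substituting M = 539 - 0.622N into the first: N(1 - 0.281·0.622) = 759 - 0.281·539.
So N* = 608/0.825 = 736, and then M* = 539 - 0.622·736 = 81.1.

N* ≈ 736, M* ≈ 81.1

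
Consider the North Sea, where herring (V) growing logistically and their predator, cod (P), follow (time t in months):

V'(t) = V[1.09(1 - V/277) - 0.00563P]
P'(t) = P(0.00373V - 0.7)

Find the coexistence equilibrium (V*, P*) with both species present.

V* ≈ 188, P* ≈ 62.4

From dP/dt = 0 with P > 0: 0.00373V* = 0.7, so V* = 188.
Substitute into dV/dt = 0: 1.09(1 - 188/277) = 0.00563P*.
The bracket is 0.322, giving P* = 0.352/0.00563 = 62.4.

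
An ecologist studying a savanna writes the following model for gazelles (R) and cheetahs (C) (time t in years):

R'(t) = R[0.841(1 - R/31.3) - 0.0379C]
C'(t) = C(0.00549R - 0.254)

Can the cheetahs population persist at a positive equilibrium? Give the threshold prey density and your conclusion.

The predator equation gives dC/dt > 0 only when R > 0.254/0.00549 = 46.3.
Without the predator, R → K = 31.3. Since 31.3 < 46.3, the predator cannot invade.

Threshold R = 46.3; K < 46.3, so no, the predator goes extinct.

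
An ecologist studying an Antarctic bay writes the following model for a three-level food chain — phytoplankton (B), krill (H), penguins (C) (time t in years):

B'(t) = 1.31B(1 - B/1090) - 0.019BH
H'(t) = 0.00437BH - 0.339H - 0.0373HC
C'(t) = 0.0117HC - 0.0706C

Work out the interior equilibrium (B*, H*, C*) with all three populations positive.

From dC/dt = 0: 0.0117H* = 0.0706, so H* = 6.03.
From dB/dt = 0: 1.31(1 - B*/1090) = 0.019·6.03, giving B* = 1090·(1 - 0.0875) = 995.
From dH/dt = 0: 0.00437·995 - 0.339 = 0.0373C*, so C* = 4.01/0.0373 = 107.

B* ≈ 995, H* ≈ 6.03, C* ≈ 107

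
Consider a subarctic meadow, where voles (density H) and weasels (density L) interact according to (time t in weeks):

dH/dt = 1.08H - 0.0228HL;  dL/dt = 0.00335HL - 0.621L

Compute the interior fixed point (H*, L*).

H* ≈ 185, L* ≈ 47.4

Set dL/dt = 0 with L > 0: 0.00335H - 0.621 = 0, so H* = 0.621/0.00335 = 185.
Set dH/dt = 0 with H > 0: 1.08 - 0.0228L = 0, so L* = 1.08/0.0228 = 47.4.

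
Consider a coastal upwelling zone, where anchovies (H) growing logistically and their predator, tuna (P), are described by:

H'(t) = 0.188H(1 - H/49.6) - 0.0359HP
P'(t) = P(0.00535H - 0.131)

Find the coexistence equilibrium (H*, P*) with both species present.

H* ≈ 24.5, P* ≈ 2.65

From dP/dt = 0 with P > 0: 0.00535H* = 0.131, so H* = 24.5.
Substitute into dH/dt = 0: 0.188(1 - 24.5/49.6) = 0.0359P*.
The bracket is 0.506, giving P* = 0.0952/0.0359 = 2.65.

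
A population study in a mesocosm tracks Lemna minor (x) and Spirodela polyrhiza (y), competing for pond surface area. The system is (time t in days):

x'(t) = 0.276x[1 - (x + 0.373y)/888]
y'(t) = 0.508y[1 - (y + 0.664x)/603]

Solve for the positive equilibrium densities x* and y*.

x* ≈ 881, y* ≈ 17.8

Setting both brackets to zero gives the nullclines x + 0.373y = 888 and 0.664x + y = 603.
Substituting y = 603 - 0.664x into the first: x(1 - 0.373·0.664) = 888 - 0.373·603.
So x* = 663/0.752 = 881, and then y* = 603 - 0.664·881 = 17.8.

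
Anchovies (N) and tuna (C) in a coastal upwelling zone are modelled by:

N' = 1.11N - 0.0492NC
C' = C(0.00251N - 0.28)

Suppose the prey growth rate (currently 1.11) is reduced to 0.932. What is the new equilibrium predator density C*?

C* ≈ 18.9

At the interior fixed point, setting dN/dt = 0 with N > 0 fixes C* = (prey growth rate)/(NC coefficient) — independent of the other coefficients.
With the change, C* = 0.932/0.0492 = 18.9; it falls from 22.6.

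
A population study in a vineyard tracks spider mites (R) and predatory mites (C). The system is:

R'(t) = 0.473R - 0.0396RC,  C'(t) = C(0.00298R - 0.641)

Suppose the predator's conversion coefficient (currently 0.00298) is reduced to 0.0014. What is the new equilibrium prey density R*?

At the interior fixed point, setting dC/dt = 0 with C > 0 fixes R* = (predator death rate)/(RC coefficient) — independent of the other coefficients.
With the change, R* = 0.641/0.0014 = 458; it rises from 215.

R* ≈ 458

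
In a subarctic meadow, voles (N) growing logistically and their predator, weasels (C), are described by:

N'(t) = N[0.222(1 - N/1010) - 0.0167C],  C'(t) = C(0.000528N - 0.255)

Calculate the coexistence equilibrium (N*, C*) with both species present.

From dC/dt = 0 with C > 0: 0.000528N* = 0.255, so N* = 483.
Substitute into dN/dt = 0: 0.222(1 - 483/1010) = 0.0167C*.
The bracket is 0.522, giving C* = 0.116/0.0167 = 6.94.

N* ≈ 483, C* ≈ 6.94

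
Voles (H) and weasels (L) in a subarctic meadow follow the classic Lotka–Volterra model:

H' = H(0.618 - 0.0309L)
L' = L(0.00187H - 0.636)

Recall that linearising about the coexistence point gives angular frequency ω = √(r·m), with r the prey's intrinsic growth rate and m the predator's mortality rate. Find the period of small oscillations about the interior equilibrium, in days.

T ≈ 10 days

Here r = 0.618 and m = 0.636, so r·m = 0.393.
ω = √0.393 = 0.627 per day, hence T = 2π/ω ≈ 10 days.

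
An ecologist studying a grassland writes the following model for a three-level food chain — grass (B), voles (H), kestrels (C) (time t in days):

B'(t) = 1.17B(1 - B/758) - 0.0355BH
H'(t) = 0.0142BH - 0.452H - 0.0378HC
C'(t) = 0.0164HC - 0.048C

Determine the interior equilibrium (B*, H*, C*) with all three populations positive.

From dC/dt = 0: 0.0164H* = 0.048, so H* = 2.93.
From dB/dt = 0: 1.17(1 - B*/758) = 0.0355·2.93, giving B* = 758·(1 - 0.0888) = 691.
From dH/dt = 0: 0.0142·691 - 0.452 = 0.0378C*, so C* = 9.36/0.0378 = 248.

B* ≈ 691, H* ≈ 2.93, C* ≈ 248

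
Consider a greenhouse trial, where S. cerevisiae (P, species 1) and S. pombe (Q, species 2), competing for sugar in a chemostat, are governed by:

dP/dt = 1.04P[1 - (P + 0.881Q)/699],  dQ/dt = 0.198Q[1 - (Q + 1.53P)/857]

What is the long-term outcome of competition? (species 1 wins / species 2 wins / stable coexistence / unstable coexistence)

unstable coexistence (outcome depends on initial conditions)

Compare the nullcline intercepts: K1/α12 = 699/0.881 = 793 < K2 = 857; K2/α21 = 857/1.53 = 560 < K1 = 699.
Since both are reversed, neither can invade when rare; the interior point is a saddle.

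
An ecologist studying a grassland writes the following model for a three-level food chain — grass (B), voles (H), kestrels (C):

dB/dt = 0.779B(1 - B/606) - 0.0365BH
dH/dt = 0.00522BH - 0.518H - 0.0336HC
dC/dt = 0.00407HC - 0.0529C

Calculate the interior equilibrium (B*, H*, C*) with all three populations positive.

B* ≈ 237, H* ≈ 13, C* ≈ 21.4

From dC/dt = 0: 0.00407H* = 0.0529, so H* = 13.
From dB/dt = 0: 0.779(1 - B*/606) = 0.0365·13, giving B* = 606·(1 - 0.609) = 237.
From dH/dt = 0: 0.00522·237 - 0.518 = 0.0336C*, so C* = 0.719/0.0336 = 21.4.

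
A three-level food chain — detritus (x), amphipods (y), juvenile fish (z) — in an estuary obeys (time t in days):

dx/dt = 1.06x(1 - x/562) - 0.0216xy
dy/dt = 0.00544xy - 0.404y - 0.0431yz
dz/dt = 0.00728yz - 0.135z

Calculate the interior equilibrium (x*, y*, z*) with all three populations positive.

From dz/dt = 0: 0.00728y* = 0.135, so y* = 18.5.
From dx/dt = 0: 1.06(1 - x*/562) = 0.0216·18.5, giving x* = 562·(1 - 0.378) = 350.
From dy/dt = 0: 0.00544·350 - 0.404 = 0.0431z*, so z* = 1.5/0.0431 = 34.8.

x* ≈ 350, y* ≈ 18.5, z* ≈ 34.8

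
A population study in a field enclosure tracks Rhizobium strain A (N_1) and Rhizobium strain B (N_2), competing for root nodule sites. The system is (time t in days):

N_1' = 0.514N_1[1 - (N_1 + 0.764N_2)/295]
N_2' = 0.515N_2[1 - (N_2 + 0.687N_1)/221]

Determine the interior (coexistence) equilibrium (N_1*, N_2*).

N_1* ≈ 266, N_2* ≈ 38.6

Setting both brackets to zero gives the nullclines N_1 + 0.764N_2 = 295 and 0.687N_1 + N_2 = 221.
Substituting N_2 = 221 - 0.687N_1 into the first: N_1(1 - 0.764·0.687) = 295 - 0.764·221.
So N_1* = 126/0.475 = 266, and then N_2* = 221 - 0.687·266 = 38.6.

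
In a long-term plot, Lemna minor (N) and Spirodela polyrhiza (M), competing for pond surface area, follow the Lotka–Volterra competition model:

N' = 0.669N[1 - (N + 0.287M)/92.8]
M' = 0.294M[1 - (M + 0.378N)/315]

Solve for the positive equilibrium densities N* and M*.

Setting both brackets to zero gives the nullclines N + 0.287M = 92.8 and 0.378N + M = 315.
Substituting M = 315 - 0.378N into the first: N(1 - 0.287·0.378) = 92.8 - 0.287·315.
So N* = 2.4/0.892 = 2.69, and then M* = 315 - 0.378·2.69 = 314.

N* ≈ 2.69, M* ≈ 314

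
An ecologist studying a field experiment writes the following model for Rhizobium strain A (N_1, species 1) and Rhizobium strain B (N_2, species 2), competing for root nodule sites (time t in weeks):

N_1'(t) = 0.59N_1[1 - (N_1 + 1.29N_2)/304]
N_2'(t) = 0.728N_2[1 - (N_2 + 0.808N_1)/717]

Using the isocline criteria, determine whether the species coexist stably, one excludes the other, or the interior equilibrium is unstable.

Compare the nullcline intercepts: K1/α12 = 304/1.29 = 236 < K2 = 717; K2/α21 = 717/0.808 = 887 > K1 = 304.
Since the inequalities point opposite ways, species 2 can invade but species 1 cannot.

species 2 excludes species 1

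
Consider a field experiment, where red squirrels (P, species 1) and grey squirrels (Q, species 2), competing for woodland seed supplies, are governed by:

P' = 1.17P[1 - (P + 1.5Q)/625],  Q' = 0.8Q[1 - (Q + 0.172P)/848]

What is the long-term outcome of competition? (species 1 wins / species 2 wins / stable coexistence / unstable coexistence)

Compare the nullcline intercepts: K1/α12 = 625/1.5 = 417 < K2 = 848; K2/α21 = 848/0.172 = 4930 > K1 = 625.
Since the inequalities point opposite ways, species 2 can invade but species 1 cannot.

species 2 excludes species 1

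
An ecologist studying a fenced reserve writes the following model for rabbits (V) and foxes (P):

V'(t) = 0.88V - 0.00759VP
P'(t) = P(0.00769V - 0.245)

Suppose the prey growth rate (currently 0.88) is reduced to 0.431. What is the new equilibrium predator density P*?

At the interior fixed point, setting dV/dt = 0 with V > 0 fixes P* = (prey growth rate)/(VP coefficient) — independent of the other coefficients.
With the change, P* = 0.431/0.00759 = 56.8; it falls from 116.

P* ≈ 56.8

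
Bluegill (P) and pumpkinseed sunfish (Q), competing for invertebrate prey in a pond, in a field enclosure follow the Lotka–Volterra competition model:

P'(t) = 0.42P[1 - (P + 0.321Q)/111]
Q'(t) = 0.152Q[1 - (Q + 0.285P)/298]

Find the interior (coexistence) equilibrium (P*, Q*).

P* ≈ 16.9, Q* ≈ 293

Setting both brackets to zero gives the nullclines P + 0.321Q = 111 and 0.285P + Q = 298.
Substituting Q = 298 - 0.285P into the first: P(1 - 0.321·0.285) = 111 - 0.321·298.
So P* = 15.3/0.909 = 16.9, and then Q* = 298 - 0.285·16.9 = 293.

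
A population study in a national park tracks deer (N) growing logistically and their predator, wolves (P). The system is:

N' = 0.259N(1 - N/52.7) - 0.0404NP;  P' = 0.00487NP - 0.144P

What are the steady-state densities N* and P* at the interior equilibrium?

From dP/dt = 0 with P > 0: 0.00487N* = 0.144, so N* = 29.6.
Substitute into dN/dt = 0: 0.259(1 - 29.6/52.7) = 0.0404P*.
The bracket is 0.439, giving P* = 0.114/0.0404 = 2.81.

N* ≈ 29.6, P* ≈ 2.81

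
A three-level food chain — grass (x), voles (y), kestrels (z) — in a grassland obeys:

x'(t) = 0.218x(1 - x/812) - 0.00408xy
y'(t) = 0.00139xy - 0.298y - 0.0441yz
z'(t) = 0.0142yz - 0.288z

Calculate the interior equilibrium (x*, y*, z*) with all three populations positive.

x* ≈ 504, y* ≈ 20.3, z* ≈ 9.12

From dz/dt = 0: 0.0142y* = 0.288, so y* = 20.3.
From dx/dt = 0: 0.218(1 - x*/812) = 0.00408·20.3, giving x* = 812·(1 - 0.38) = 504.
From dy/dt = 0: 0.00139·504 - 0.298 = 0.0441z*, so z* = 0.402/0.0441 = 9.12.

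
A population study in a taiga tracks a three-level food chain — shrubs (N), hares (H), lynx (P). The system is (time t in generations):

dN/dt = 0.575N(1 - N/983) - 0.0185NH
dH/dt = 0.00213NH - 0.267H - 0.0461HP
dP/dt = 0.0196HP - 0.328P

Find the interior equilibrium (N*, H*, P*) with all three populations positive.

From dP/dt = 0: 0.0196H* = 0.328, so H* = 16.7.
From dN/dt = 0: 0.575(1 - N*/983) = 0.0185·16.7, giving N* = 983·(1 - 0.538) = 454.
From dH/dt = 0: 0.00213·454 - 0.267 = 0.0461P*, so P* = 0.699/0.0461 = 15.2.

N* ≈ 454, H* ≈ 16.7, P* ≈ 15.2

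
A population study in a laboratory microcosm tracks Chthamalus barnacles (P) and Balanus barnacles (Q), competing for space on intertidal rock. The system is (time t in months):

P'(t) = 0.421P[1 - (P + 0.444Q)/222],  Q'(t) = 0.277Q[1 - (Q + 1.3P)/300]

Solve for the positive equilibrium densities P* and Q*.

P* ≈ 210, Q* ≈ 27

Setting both brackets to zero gives the nullclines P + 0.444Q = 222 and 1.3P + Q = 300.
Substituting Q = 300 - 1.3P into the first: P(1 - 0.444·1.3) = 222 - 0.444·300.
So P* = 88.8/0.423 = 210, and then Q* = 300 - 1.3·210 = 27.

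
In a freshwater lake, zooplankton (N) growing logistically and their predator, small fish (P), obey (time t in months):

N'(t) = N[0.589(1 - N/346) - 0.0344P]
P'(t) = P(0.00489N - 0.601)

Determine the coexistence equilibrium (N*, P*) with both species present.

N* ≈ 123, P* ≈ 11

From dP/dt = 0 with P > 0: 0.00489N* = 0.601, so N* = 123.
Substitute into dN/dt = 0: 0.589(1 - 123/346) = 0.0344P*.
The bracket is 0.645, giving P* = 0.38/0.0344 = 11.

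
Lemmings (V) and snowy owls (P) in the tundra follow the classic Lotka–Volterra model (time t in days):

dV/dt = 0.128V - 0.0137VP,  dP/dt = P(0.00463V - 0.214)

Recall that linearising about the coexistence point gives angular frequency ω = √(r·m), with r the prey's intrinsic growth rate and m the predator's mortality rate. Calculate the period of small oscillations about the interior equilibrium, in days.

Here r = 0.128 and m = 0.214, so r·m = 0.0274.
ω = √0.0274 = 0.166 per day, hence T = 2π/ω ≈ 38 days.

T ≈ 38 days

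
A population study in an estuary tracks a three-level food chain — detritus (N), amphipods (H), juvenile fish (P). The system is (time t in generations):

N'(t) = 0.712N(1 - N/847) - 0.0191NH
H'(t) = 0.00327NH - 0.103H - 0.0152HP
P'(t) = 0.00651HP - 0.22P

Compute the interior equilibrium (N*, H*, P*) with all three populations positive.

N* ≈ 79.1, H* ≈ 33.8, P* ≈ 10.3

From dP/dt = 0: 0.00651H* = 0.22, so H* = 33.8.
From dN/dt = 0: 0.712(1 - N*/847) = 0.0191·33.8, giving N* = 847·(1 - 0.907) = 79.1.
From dH/dt = 0: 0.00327·79.1 - 0.103 = 0.0152P*, so P* = 0.156/0.0152 = 10.3.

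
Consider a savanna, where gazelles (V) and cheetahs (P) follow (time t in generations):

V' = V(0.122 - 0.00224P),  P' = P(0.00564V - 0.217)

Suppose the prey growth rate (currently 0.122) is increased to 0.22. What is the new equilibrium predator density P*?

P* ≈ 98.2

At the interior fixed point, setting dV/dt = 0 with V > 0 fixes P* = (prey growth rate)/(VP coefficient) — independent of the other coefficients.
With the change, P* = 0.22/0.00224 = 98.2; it rises from 54.5.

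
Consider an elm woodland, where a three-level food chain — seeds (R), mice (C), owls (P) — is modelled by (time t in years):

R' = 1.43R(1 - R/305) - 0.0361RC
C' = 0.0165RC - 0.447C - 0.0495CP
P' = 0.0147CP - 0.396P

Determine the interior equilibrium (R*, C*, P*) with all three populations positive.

From dP/dt = 0: 0.0147C* = 0.396, so C* = 26.9.
From dR/dt = 0: 1.43(1 - R*/305) = 0.0361·26.9, giving R* = 305·(1 - 0.68) = 97.6.
From dC/dt = 0: 0.0165·97.6 - 0.447 = 0.0495P*, so P* = 1.16/0.0495 = 23.5.

R* ≈ 97.6, C* ≈ 26.9, P* ≈ 23.5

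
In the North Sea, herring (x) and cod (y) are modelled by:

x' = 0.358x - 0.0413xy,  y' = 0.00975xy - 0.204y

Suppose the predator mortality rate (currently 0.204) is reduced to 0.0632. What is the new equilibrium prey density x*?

At the interior fixed point, setting dy/dt = 0 with y > 0 fixes x* = (predator death rate)/(xy coefficient) — independent of the other coefficients.
With the change, x* = 0.0632/0.00975 = 6.48; it falls from 20.9.

x* ≈ 6.48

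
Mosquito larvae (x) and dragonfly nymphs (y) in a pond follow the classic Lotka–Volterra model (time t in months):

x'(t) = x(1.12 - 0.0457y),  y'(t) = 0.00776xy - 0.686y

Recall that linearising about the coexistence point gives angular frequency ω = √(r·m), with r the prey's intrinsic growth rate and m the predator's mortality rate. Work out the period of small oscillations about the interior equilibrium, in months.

Here r = 1.12 and m = 0.686, so r·m = 0.768.
ω = √0.768 = 0.877 per month, hence T = 2π/ω ≈ 7.17 months.

T ≈ 7.17 months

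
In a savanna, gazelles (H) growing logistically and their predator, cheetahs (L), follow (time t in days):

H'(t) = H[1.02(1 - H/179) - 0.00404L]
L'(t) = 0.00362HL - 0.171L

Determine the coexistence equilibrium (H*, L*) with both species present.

From dL/dt = 0 with L > 0: 0.00362H* = 0.171, so H* = 47.2.
Substitute into dH/dt = 0: 1.02(1 - 47.2/179) = 0.00404L*.
The bracket is 0.736, giving L* = 0.751/0.00404 = 186.

H* ≈ 47.2, L* ≈ 186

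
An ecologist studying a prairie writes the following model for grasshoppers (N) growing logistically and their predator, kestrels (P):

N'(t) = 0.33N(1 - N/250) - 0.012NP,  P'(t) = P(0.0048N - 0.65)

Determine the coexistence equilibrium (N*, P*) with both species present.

From dP/dt = 0 with P > 0: 0.0048N* = 0.65, so N* = 135.
Substitute into dN/dt = 0: 0.33(1 - 135/250) = 0.012P*.
The bracket is 0.458, giving P* = 0.151/0.012 = 12.6.

N* ≈ 135, P* ≈ 12.6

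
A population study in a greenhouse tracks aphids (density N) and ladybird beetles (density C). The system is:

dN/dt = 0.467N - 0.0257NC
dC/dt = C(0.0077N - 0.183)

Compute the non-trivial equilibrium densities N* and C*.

N* ≈ 23.8, C* ≈ 18.2

Set dC/dt = 0 with C > 0: 0.0077N - 0.183 = 0, so N* = 0.183/0.0077 = 23.8.
Set dN/dt = 0 with N > 0: 0.467 - 0.0257C = 0, so C* = 0.467/0.0257 = 18.2.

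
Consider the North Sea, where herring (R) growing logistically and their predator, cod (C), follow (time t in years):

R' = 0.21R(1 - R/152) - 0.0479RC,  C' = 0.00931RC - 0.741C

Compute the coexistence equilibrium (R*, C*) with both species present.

From dC/dt = 0 with C > 0: 0.00931R* = 0.741, so R* = 79.6.
Substitute into dR/dt = 0: 0.21(1 - 79.6/152) = 0.0479C*.
The bracket is 0.476, giving C* = 0.1/0.0479 = 2.09.

R* ≈ 79.6, C* ≈ 2.09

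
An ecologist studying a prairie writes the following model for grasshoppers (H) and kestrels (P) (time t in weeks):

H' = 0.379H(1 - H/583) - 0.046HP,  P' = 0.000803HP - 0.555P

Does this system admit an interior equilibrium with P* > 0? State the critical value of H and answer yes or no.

The predator equation gives dP/dt > 0 only when H > 0.555/0.000803 = 691.
Without the predator, H → K = 583. Since 583 < 691, the predator cannot invade.

Threshold H = 691; K < 691, so no, the predator goes extinct.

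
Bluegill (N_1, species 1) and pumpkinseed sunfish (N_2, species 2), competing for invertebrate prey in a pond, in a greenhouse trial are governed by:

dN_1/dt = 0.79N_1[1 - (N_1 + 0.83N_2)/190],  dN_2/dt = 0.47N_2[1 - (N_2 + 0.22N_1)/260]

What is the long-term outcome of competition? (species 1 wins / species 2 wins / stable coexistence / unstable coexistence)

Compare the nullcline intercepts: K1/α12 = 190/0.83 = 229 < K2 = 260; K2/α21 = 260/0.22 = 1180 > K1 = 190.
Since the inequalities point opposite ways, species 2 can invade but species 1 cannot.

species 2 excludes species 1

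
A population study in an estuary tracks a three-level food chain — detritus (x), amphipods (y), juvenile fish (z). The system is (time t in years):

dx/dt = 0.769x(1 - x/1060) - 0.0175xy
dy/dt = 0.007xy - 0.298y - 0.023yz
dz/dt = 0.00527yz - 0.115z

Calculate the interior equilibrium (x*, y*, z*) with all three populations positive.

From dz/dt = 0: 0.00527y* = 0.115, so y* = 21.8.
From dx/dt = 0: 0.769(1 - x*/1060) = 0.0175·21.8, giving x* = 1060·(1 - 0.497) = 534.
From dy/dt = 0: 0.007·534 - 0.298 = 0.023z*, so z* = 3.44/0.023 = 149.

x* ≈ 534, y* ≈ 21.8, z* ≈ 149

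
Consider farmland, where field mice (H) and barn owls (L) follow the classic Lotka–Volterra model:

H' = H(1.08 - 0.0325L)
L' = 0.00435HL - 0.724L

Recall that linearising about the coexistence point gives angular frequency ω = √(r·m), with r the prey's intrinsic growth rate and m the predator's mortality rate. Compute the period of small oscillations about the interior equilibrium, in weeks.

T ≈ 7.11 weeks

Here r = 1.08 and m = 0.724, so r·m = 0.782.
ω = √0.782 = 0.884 per week, hence T = 2π/ω ≈ 7.11 weeks.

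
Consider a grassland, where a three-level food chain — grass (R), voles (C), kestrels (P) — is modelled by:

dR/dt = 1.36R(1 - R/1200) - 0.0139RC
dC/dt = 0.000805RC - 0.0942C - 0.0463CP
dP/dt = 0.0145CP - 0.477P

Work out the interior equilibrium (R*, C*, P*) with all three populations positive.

From dP/dt = 0: 0.0145C* = 0.477, so C* = 32.9.
From dR/dt = 0: 1.36(1 - R*/1200) = 0.0139·32.9, giving R* = 1200·(1 - 0.336) = 797.
From dC/dt = 0: 0.000805·797 - 0.0942 = 0.0463P*, so P* = 0.547/0.0463 = 11.8.

R* ≈ 797, C* ≈ 32.9, P* ≈ 11.8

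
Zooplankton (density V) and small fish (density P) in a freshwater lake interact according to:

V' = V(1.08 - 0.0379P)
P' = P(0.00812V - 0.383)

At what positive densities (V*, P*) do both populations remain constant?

Set dP/dt = 0 with P > 0: 0.00812V - 0.383 = 0, so V* = 0.383/0.00812 = 47.2.
Set dV/dt = 0 with V > 0: 1.08 - 0.0379P = 0, so P* = 1.08/0.0379 = 28.5.

V* ≈ 47.2, P* ≈ 28.5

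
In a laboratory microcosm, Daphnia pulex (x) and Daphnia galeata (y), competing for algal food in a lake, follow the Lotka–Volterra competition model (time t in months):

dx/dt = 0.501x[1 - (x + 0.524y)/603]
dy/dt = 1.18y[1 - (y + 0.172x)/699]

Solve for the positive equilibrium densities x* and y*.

Setting both brackets to zero gives the nullclines x + 0.524y = 603 and 0.172x + y = 699.
Substituting y = 699 - 0.172x into the first: x(1 - 0.524·0.172) = 603 - 0.524·699.
So x* = 237/0.91 = 260, and then y* = 699 - 0.172·260 = 654.

x* ≈ 260, y* ≈ 654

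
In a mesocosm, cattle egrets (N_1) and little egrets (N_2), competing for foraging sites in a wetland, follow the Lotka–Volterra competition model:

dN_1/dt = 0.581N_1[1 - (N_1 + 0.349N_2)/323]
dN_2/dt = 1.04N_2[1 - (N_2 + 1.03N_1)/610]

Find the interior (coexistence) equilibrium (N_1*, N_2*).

Setting both brackets to zero gives the nullclines N_1 + 0.349N_2 = 323 and 1.03N_1 + N_2 = 610.
Substituting N_2 = 610 - 1.03N_1 into the first: N_1(1 - 0.349·1.03) = 323 - 0.349·610.
So N_1* = 110/0.641 = 172, and then N_2* = 610 - 1.03·172 = 433.

N_1* ≈ 172, N_2* ≈ 433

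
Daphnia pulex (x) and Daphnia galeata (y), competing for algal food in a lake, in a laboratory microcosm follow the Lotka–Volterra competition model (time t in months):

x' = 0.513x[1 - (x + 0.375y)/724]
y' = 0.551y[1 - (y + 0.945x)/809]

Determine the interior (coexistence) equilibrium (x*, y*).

Setting both brackets to zero gives the nullclines x + 0.375y = 724 and 0.945x + y = 809.
Substituting y = 809 - 0.945x into the first: x(1 - 0.375·0.945) = 724 - 0.375·809.
So x* = 421/0.646 = 652, and then y* = 809 - 0.945·652 = 193.

x* ≈ 652, y* ≈ 193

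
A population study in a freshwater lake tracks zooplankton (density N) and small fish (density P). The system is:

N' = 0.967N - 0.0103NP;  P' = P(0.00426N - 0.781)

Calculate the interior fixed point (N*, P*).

N* ≈ 183, P* ≈ 93.9

Set dP/dt = 0 with P > 0: 0.00426N - 0.781 = 0, so N* = 0.781/0.00426 = 183.
Set dN/dt = 0 with N > 0: 0.967 - 0.0103P = 0, so P* = 0.967/0.0103 = 93.9.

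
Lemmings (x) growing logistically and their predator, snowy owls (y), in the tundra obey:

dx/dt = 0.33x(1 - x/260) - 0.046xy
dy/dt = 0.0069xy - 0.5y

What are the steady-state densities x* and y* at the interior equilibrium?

From dy/dt = 0 with y > 0: 0.0069x* = 0.5, so x* = 72.5.
Substitute into dx/dt = 0: 0.33(1 - 72.5/260) = 0.046y*.
The bracket is 0.721, giving y* = 0.238/0.046 = 5.17.

x* ≈ 72.5, y* ≈ 5.17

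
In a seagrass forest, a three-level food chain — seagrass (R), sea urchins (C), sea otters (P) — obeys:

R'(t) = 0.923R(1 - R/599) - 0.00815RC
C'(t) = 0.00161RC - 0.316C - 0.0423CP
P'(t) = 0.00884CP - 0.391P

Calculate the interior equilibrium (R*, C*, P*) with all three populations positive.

R* ≈ 365, C* ≈ 44.2, P* ≈ 6.42

From dP/dt = 0: 0.00884C* = 0.391, so C* = 44.2.
From dR/dt = 0: 0.923(1 - R*/599) = 0.00815·44.2, giving R* = 599·(1 - 0.391) = 365.
From dC/dt = 0: 0.00161·365 - 0.316 = 0.0423P*, so P* = 0.272/0.0423 = 6.42.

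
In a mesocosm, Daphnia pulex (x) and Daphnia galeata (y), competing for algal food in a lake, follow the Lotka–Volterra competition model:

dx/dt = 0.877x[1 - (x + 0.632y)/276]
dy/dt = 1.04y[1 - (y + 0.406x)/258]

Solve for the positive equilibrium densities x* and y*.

Setting both brackets to zero gives the nullclines x + 0.632y = 276 and 0.406x + y = 258.
Substituting y = 258 - 0.406x into the first: x(1 - 0.632·0.406) = 276 - 0.632·258.
So x* = 113/0.743 = 152, and then y* = 258 - 0.406·152 = 196.

x* ≈ 152, y* ≈ 196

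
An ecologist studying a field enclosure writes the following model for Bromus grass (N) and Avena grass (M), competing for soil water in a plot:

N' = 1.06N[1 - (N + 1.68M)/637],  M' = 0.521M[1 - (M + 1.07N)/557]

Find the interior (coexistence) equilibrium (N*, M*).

N* ≈ 375, M* ≈ 156

Setting both brackets to zero gives the nullclines N + 1.68M = 637 and 1.07N + M = 557.
Substituting M = 557 - 1.07N into the first: N(1 - 1.68·1.07) = 637 - 1.68·557.
So N* = -299/-0.798 = 375, and then M* = 557 - 1.07·375 = 156.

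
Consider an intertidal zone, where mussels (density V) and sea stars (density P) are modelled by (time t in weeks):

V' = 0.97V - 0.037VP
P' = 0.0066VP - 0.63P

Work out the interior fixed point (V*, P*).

Set dP/dt = 0 with P > 0: 0.0066V - 0.63 = 0, so V* = 0.63/0.0066 = 95.5.
Set dV/dt = 0 with V > 0: 0.97 - 0.037P = 0, so P* = 0.97/0.037 = 26.2.

V* ≈ 95.5, P* ≈ 26.2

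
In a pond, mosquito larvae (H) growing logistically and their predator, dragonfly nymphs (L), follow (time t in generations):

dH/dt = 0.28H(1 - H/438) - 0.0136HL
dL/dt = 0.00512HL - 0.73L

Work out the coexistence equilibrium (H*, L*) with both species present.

From dL/dt = 0 with L > 0: 0.00512H* = 0.73, so H* = 143.
Substitute into dH/dt = 0: 0.28(1 - 143/438) = 0.0136L*.
The bracket is 0.674, giving L* = 0.189/0.0136 = 13.9.

H* ≈ 143, L* ≈ 13.9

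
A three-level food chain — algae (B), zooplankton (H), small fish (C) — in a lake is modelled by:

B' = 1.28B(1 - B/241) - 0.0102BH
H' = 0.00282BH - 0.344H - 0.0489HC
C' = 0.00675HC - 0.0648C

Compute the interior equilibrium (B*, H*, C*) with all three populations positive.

From dC/dt = 0: 0.00675H* = 0.0648, so H* = 9.6.
From dB/dt = 0: 1.28(1 - B*/241) = 0.0102·9.6, giving B* = 241·(1 - 0.0765) = 223.
From dH/dt = 0: 0.00282·223 - 0.344 = 0.0489C*, so C* = 0.284/0.0489 = 5.8.

B* ≈ 223, H* ≈ 9.6, C* ≈ 5.8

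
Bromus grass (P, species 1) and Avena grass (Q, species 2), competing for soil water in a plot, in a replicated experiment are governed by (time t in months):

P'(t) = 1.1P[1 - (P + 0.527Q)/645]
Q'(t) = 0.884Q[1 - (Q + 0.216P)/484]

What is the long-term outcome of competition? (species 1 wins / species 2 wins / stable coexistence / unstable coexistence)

stable coexistence

Compare the nullcline intercepts: K1/α12 = 645/0.527 = 1220 > K2 = 484; K2/α21 = 484/0.216 = 2240 > K1 = 645.
Since both inequalities hold, each species can invade when rare, so the interior equilibrium is stable.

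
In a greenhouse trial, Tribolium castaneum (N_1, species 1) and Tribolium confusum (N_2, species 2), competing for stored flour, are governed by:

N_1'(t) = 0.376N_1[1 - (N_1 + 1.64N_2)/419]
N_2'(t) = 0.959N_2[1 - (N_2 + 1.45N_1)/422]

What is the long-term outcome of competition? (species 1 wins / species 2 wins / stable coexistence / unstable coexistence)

Compare the nullcline intercepts: K1/α12 = 419/1.64 = 255 < K2 = 422; K2/α21 = 422/1.45 = 291 < K1 = 419.
Since both are reversed, neither can invade when rare; the interior point is a saddle.

unstable coexistence (outcome depends on initial conditions)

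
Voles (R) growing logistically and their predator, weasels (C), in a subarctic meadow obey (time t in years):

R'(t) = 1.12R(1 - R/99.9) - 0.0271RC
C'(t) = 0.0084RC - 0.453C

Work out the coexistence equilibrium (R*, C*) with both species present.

R* ≈ 53.9, C* ≈ 19

From dC/dt = 0 with C > 0: 0.0084R* = 0.453, so R* = 53.9.
Substitute into dR/dt = 0: 1.12(1 - 53.9/99.9) = 0.0271C*.
The bracket is 0.46, giving C* = 0.515/0.0271 = 19.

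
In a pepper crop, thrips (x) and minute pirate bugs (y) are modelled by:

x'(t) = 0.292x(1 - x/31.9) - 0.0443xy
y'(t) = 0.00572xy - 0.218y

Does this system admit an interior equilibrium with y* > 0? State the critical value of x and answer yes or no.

Threshold x = 38.1; K < 38.1, so no, the predator goes extinct.

The predator equation gives dy/dt > 0 only when x > 0.218/0.00572 = 38.1.
Without the predator, x → K = 31.9. Since 31.9 < 38.1, the predator cannot invade.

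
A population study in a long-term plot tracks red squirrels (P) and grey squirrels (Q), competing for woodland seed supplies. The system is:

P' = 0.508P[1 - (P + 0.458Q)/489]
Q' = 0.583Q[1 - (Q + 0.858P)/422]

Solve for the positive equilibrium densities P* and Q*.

P* ≈ 487, Q* ≈ 4.02

Setting both brackets to zero gives the nullclines P + 0.458Q = 489 and 0.858P + Q = 422.
Substituting Q = 422 - 0.858P into the first: P(1 - 0.458·0.858) = 489 - 0.458·422.
So P* = 296/0.607 = 487, and then Q* = 422 - 0.858·487 = 4.02.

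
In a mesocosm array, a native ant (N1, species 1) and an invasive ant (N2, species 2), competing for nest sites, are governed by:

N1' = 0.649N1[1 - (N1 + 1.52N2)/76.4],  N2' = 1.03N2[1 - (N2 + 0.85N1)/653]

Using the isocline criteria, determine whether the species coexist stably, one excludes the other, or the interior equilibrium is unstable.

species 2 excludes species 1

Compare the nullcline intercepts: K1/α12 = 76.4/1.52 = 50.3 < K2 = 653; K2/α21 = 653/0.85 = 768 > K1 = 76.4.
Since the inequalities point opposite ways, species 2 can invade but species 1 cannot.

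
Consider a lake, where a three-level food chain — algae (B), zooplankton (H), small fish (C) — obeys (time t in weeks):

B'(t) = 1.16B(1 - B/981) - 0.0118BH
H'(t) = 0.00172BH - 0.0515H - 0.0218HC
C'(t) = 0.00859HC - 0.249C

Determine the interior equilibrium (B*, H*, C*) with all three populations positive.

From dC/dt = 0: 0.00859H* = 0.249, so H* = 29.
From dB/dt = 0: 1.16(1 - B*/981) = 0.0118·29, giving B* = 981·(1 - 0.295) = 692.
From dH/dt = 0: 0.00172·692 - 0.0515 = 0.0218C*, so C* = 1.14/0.0218 = 52.2.

B* ≈ 692, H* ≈ 29, C* ≈ 52.2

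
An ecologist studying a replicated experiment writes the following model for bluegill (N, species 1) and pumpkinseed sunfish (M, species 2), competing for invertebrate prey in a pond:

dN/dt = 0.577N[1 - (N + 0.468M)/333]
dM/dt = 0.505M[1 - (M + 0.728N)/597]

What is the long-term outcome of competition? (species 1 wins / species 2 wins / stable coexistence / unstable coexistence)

Compare the nullcline intercepts: K1/α12 = 333/0.468 = 712 > K2 = 597; K2/α21 = 597/0.728 = 820 > K1 = 333.
Since both inequalities hold, each species can invade when rare, so the interior equilibrium is stable.

stable coexistence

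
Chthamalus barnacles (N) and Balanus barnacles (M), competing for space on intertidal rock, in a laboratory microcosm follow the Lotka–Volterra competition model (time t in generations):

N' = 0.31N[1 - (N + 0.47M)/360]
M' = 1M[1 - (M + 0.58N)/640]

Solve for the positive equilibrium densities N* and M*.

N* ≈ 81.4, M* ≈ 593

Setting both brackets to zero gives the nullclines N + 0.47M = 360 and 0.58N + M = 640.
Substituting M = 640 - 0.58N into the first: N(1 - 0.47·0.58) = 360 - 0.47·640.
So N* = 59.2/0.727 = 81.4, and then M* = 640 - 0.58·81.4 = 593.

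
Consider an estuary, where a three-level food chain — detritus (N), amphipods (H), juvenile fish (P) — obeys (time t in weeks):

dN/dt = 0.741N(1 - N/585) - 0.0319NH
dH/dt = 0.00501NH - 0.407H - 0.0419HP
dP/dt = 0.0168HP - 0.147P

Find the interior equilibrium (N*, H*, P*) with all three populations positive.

N* ≈ 365, H* ≈ 8.75, P* ≈ 33.9

From dP/dt = 0: 0.0168H* = 0.147, so H* = 8.75.
From dN/dt = 0: 0.741(1 - N*/585) = 0.0319·8.75, giving N* = 585·(1 - 0.377) = 365.
From dH/dt = 0: 0.00501·365 - 0.407 = 0.0419P*, so P* = 1.42/0.0419 = 33.9.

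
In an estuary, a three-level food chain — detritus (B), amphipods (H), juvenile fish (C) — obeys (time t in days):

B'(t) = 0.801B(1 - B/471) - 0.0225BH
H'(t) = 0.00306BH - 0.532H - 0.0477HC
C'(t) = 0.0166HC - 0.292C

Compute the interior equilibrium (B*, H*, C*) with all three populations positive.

B* ≈ 238, H* ≈ 17.6, C* ≈ 4.13

From dC/dt = 0: 0.0166H* = 0.292, so H* = 17.6.
From dB/dt = 0: 0.801(1 - B*/471) = 0.0225·17.6, giving B* = 471·(1 - 0.494) = 238.
From dH/dt = 0: 0.00306·238 - 0.532 = 0.0477C*, so C* = 0.197/0.0477 = 4.13.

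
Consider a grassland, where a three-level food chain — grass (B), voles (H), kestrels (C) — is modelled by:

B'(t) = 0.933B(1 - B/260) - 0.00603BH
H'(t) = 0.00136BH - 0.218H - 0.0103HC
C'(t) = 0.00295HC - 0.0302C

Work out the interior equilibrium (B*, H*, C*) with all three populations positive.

From dC/dt = 0: 0.00295H* = 0.0302, so H* = 10.2.
From dB/dt = 0: 0.933(1 - B*/260) = 0.00603·10.2, giving B* = 260·(1 - 0.0662) = 243.
From dH/dt = 0: 0.00136·243 - 0.218 = 0.0103C*, so C* = 0.112/0.0103 = 10.9.

B* ≈ 243, H* ≈ 10.2, C* ≈ 10.9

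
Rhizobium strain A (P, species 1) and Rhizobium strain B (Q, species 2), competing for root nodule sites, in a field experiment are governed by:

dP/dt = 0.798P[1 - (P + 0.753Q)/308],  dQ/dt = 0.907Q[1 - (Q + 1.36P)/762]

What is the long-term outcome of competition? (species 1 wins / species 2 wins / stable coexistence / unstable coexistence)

Compare the nullcline intercepts: K1/α12 = 308/0.753 = 409 < K2 = 762; K2/α21 = 762/1.36 = 560 > K1 = 308.
Since the inequalities point opposite ways, species 2 can invade but species 1 cannot.

species 2 excludes species 1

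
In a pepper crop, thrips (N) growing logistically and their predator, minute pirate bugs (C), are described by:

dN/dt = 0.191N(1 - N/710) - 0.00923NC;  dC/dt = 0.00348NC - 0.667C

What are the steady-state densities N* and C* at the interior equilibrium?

N* ≈ 192, C* ≈ 15.1

From dC/dt = 0 with C > 0: 0.00348N* = 0.667, so N* = 192.
Substitute into dN/dt = 0: 0.191(1 - 192/710) = 0.00923C*.
The bracket is 0.73, giving C* = 0.139/0.00923 = 15.1.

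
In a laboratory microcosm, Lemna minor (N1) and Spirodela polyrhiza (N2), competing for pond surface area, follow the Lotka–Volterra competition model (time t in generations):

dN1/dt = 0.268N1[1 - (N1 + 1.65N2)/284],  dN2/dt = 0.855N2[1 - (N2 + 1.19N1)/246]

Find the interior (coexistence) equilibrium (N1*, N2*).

N1* ≈ 127, N2* ≈ 95.4

Setting both brackets to zero gives the nullclines N1 + 1.65N2 = 284 and 1.19N1 + N2 = 246.
Substituting N2 = 246 - 1.19N1 into the first: N1(1 - 1.65·1.19) = 284 - 1.65·246.
So N1* = -122/-0.963 = 127, and then N2* = 246 - 1.19·127 = 95.4.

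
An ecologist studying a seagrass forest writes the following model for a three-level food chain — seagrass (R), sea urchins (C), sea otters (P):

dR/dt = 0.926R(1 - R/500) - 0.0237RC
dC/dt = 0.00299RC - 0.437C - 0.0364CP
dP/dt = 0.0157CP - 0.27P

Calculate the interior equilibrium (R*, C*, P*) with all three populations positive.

R* ≈ 280, C* ≈ 17.2, P* ≈ 11

From dP/dt = 0: 0.0157C* = 0.27, so C* = 17.2.
From dR/dt = 0: 0.926(1 - R*/500) = 0.0237·17.2, giving R* = 500·(1 - 0.44) = 280.
From dC/dt = 0: 0.00299·280 - 0.437 = 0.0364P*, so P* = 0.4/0.0364 = 11.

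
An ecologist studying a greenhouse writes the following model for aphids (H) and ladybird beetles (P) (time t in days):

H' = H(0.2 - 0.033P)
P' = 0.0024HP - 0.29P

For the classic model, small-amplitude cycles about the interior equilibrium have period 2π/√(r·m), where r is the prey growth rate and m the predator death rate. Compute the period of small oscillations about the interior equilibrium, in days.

Here r = 0.2 and m = 0.29, so r·m = 0.058.
ω = √0.058 = 0.241 per day, hence T = 2π/ω ≈ 26.1 days.

T ≈ 26.1 days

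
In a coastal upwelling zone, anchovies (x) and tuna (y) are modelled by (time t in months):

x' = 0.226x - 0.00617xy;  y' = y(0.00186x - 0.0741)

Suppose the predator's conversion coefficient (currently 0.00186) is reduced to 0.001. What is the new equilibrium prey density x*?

At the interior fixed point, setting dy/dt = 0 with y > 0 fixes x* = (predator death rate)/(xy coefficient) — independent of the other coefficients.
With the change, x* = 0.0741/0.001 = 74.1; it rises from 39.8.

x* ≈ 74.1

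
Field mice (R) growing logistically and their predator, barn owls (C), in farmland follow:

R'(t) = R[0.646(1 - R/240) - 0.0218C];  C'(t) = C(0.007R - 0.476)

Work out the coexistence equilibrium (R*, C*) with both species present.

R* ≈ 68, C* ≈ 21.2

From dC/dt = 0 with C > 0: 0.007R* = 0.476, so R* = 68.
Substitute into dR/dt = 0: 0.646(1 - 68/240) = 0.0218C*.
The bracket is 0.717, giving C* = 0.463/0.0218 = 21.2.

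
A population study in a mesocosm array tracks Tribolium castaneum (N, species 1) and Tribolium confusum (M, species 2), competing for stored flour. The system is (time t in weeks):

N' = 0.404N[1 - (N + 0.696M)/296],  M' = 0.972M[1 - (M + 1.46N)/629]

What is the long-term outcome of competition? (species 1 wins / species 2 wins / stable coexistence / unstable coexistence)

Compare the nullcline intercepts: K1/α12 = 296/0.696 = 425 < K2 = 629; K2/α21 = 629/1.46 = 431 > K1 = 296.
Since the inequalities point opposite ways, species 2 can invade but species 1 cannot.

species 2 excludes species 1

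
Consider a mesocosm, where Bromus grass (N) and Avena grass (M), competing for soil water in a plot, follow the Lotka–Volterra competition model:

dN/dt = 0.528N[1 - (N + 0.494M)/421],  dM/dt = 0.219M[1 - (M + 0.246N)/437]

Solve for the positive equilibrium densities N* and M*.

N* ≈ 233, M* ≈ 380

Setting both brackets to zero gives the nullclines N + 0.494M = 421 and 0.246N + M = 437.
Substituting M = 437 - 0.246N into the first: N(1 - 0.494·0.246) = 421 - 0.494·437.
So N* = 205/0.878 = 233, and then M* = 437 - 0.246·233 = 380.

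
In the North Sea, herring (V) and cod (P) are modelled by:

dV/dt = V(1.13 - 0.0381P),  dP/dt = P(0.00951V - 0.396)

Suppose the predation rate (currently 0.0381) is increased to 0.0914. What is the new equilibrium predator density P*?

P* ≈ 12.4

At the interior fixed point, setting dV/dt = 0 with V > 0 fixes P* = (prey growth rate)/(VP coefficient) — independent of the other coefficients.
With the change, P* = 1.13/0.0914 = 12.4; it falls from 29.7.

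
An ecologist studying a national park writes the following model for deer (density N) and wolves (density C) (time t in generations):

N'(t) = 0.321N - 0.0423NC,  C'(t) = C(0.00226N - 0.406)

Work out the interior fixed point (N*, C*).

Set dC/dt = 0 with C > 0: 0.00226N - 0.406 = 0, so N* = 0.406/0.00226 = 180.
Set dN/dt = 0 with N > 0: 0.321 - 0.0423C = 0, so C* = 0.321/0.0423 = 7.59.

N* ≈ 180, C* ≈ 7.59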